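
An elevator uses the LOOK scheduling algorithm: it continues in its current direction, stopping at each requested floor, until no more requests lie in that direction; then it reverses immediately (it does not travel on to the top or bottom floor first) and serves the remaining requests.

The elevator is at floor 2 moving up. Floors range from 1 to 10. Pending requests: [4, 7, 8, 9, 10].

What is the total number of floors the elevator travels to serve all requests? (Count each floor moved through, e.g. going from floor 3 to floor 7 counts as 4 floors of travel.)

Start at floor 2 moving up, LOOK stop order: [4, 7, 8, 9, 10]
  2 → 4: |4-2| = 2, total = 2
  4 → 7: |7-4| = 3, total = 5
  7 → 8: |8-7| = 1, total = 6
  8 → 9: |9-8| = 1, total = 7
  9 → 10: |10-9| = 1, total = 8

Answer: 8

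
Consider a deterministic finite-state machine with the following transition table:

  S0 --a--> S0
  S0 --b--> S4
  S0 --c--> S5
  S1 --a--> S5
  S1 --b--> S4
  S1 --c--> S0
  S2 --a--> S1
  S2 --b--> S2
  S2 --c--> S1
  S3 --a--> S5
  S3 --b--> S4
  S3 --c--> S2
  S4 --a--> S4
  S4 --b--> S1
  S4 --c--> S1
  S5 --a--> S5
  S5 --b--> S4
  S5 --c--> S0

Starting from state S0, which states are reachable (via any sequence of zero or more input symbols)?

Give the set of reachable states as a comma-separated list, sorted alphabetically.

Answer: S0, S1, S4, S5

Derivation:
BFS from S0:
  visit S0: S0--a-->S0 (seen), S0--b-->S4 (new), S0--c-->S5 (new)
  visit S4: S4--a-->S4 (seen), S4--b-->S1 (new), S4--c-->S1 (seen)
  visit S5: S5--a-->S5 (seen), S5--b-->S4 (seen), S5--c-->S0 (seen)
  visit S1: S1--a-->S5 (seen), S1--b-->S4 (seen), S1--c-->S0 (seen)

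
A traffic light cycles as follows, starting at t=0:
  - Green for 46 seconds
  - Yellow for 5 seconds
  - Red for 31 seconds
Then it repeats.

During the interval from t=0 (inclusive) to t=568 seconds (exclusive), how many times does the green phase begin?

Answer: 7

Derivation:
Cycle = 46+5+31 = 82s
green phase starts at t = k*82 + 0 for k=0,1,2,...
Need k*82+0 < 568 → k < 6.927
k ∈ {0, ..., 6} → 7 starts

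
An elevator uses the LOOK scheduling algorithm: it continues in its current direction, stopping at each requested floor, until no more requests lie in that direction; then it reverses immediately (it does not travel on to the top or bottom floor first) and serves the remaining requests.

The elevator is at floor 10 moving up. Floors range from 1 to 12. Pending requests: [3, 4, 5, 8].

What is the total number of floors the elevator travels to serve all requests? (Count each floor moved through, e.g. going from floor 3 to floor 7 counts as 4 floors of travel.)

Start at floor 10 moving up, LOOK stop order: [8, 5, 4, 3]
  10 → 8: |8-10| = 2, total = 2
  8 → 5: |5-8| = 3, total = 5
  5 → 4: |4-5| = 1, total = 6
  4 → 3: |3-4| = 1, total = 7

Answer: 7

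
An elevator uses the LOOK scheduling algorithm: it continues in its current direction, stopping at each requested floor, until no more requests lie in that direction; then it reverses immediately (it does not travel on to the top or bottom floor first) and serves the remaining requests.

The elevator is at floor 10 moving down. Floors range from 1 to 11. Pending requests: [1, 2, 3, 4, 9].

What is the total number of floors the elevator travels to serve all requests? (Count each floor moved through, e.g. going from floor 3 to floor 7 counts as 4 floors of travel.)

Answer: 9

Derivation:
Start at floor 10 moving down, LOOK stop order: [9, 4, 3, 2, 1]
  10 → 9: |9-10| = 1, total = 1
  9 → 4: |4-9| = 5, total = 6
  4 → 3: |3-4| = 1, total = 7
  3 → 2: |2-3| = 1, total = 8
  2 → 1: |1-2| = 1, total = 9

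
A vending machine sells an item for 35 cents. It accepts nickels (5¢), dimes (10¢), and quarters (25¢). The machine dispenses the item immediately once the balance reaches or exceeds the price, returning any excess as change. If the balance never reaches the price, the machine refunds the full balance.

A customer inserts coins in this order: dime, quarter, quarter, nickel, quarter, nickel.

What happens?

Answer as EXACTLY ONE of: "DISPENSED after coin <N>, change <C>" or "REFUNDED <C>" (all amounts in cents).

Answer: DISPENSED after coin 2, change 0

Derivation:
Price: 35¢
Coin 1 (dime, 10¢): balance = 10¢
Coin 2 (quarter, 25¢): balance = 35¢
  → balance >= price → DISPENSE, change = 35 - 35 = 0¢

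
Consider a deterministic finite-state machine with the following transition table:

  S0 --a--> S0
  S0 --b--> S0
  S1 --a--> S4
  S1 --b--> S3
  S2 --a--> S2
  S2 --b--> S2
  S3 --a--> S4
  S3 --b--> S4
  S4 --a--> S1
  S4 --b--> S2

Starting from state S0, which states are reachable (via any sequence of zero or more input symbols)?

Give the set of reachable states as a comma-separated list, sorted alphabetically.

Answer: S0

Derivation:
BFS from S0:
  visit S0: S0--a-->S0 (seen), S0--b-->S0 (seen)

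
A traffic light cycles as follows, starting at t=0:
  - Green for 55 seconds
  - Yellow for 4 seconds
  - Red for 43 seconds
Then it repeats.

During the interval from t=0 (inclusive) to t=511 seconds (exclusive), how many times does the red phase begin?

Answer: 5

Derivation:
Cycle = 55+4+43 = 102s
red phase starts at t = k*102 + 59 for k=0,1,2,...
Need k*102+59 < 511 → k < 4.431
k ∈ {0, ..., 4} → 5 starts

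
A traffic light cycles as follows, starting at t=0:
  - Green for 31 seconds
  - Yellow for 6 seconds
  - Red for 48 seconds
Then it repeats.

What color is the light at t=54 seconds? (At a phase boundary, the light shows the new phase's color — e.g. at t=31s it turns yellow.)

Answer: red

Derivation:
Cycle length = 31 + 6 + 48 = 85s
t = 54, phase_t = 54 mod 85 = 54
54 >= 37 → RED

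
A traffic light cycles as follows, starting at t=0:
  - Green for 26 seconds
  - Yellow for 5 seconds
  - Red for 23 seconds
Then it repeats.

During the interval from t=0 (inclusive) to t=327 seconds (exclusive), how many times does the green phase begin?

Cycle = 26+5+23 = 54s
green phase starts at t = k*54 + 0 for k=0,1,2,...
Need k*54+0 < 327 → k < 6.056
k ∈ {0, ..., 6} → 7 starts

Answer: 7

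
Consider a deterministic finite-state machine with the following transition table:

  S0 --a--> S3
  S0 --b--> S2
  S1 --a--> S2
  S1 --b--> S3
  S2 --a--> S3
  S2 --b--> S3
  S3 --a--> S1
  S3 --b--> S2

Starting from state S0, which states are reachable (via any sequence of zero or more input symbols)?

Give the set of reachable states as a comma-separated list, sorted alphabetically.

Answer: S0, S1, S2, S3

Derivation:
BFS from S0:
  visit S0: S0--a-->S3 (new), S0--b-->S2 (new)
  visit S3: S3--a-->S1 (new), S3--b-->S2 (seen)
  visit S2: S2--a-->S3 (seen), S2--b-->S3 (seen)
  visit S1: S1--a-->S2 (seen), S1--b-->S3 (seen)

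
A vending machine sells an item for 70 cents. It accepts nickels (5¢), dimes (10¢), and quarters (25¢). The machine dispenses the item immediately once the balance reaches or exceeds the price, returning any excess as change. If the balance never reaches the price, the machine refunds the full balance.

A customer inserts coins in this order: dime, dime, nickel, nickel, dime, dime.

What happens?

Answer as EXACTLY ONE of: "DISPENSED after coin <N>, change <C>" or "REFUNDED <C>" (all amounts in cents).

Answer: REFUNDED 50

Derivation:
Price: 70¢
Coin 1 (dime, 10¢): balance = 10¢
Coin 2 (dime, 10¢): balance = 20¢
Coin 3 (nickel, 5¢): balance = 25¢
Coin 4 (nickel, 5¢): balance = 30¢
Coin 5 (dime, 10¢): balance = 40¢
Coin 6 (dime, 10¢): balance = 50¢
All coins inserted, balance 50¢ < price 70¢ → REFUND 50¢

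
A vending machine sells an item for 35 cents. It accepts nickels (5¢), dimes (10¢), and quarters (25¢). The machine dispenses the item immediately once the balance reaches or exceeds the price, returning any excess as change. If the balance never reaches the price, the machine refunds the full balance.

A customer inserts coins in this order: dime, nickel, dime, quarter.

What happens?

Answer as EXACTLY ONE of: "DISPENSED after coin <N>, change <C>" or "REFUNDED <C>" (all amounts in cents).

Price: 35¢
Coin 1 (dime, 10¢): balance = 10¢
Coin 2 (nickel, 5¢): balance = 15¢
Coin 3 (dime, 10¢): balance = 25¢
Coin 4 (quarter, 25¢): balance = 50¢
  → balance >= price → DISPENSE, change = 50 - 35 = 15¢

Answer: DISPENSED after coin 4, change 15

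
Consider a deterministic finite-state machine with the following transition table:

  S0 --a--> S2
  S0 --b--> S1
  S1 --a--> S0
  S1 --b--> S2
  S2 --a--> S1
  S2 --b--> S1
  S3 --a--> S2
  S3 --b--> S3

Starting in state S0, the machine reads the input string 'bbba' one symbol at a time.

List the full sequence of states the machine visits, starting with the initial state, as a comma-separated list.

Answer: S0, S1, S2, S1, S0

Derivation:
Start: S0
  read 'b': S0 --b--> S1
  read 'b': S1 --b--> S2
  read 'b': S2 --b--> S1
  read 'a': S1 --a--> S0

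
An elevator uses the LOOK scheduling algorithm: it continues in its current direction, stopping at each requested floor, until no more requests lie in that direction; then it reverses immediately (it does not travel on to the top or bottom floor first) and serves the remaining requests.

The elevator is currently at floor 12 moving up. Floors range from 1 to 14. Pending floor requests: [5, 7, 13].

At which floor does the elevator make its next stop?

Current floor: 12, direction: up
Requests above: [13]
Requests below: [5, 7]
Moving up and requests lie above → nearest above is min([13]) = 13

Answer: 13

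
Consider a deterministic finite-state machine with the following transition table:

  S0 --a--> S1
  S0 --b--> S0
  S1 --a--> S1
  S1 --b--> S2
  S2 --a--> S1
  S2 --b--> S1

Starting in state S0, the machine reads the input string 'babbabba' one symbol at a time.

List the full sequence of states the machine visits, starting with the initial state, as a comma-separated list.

Start: S0
  read 'b': S0 --b--> S0
  read 'a': S0 --a--> S1
  read 'b': S1 --b--> S2
  read 'b': S2 --b--> S1
  read 'a': S1 --a--> S1
  read 'b': S1 --b--> S2
  read 'b': S2 --b--> S1
  read 'a': S1 --a--> S1

Answer: S0, S0, S1, S2, S1, S1, S2, S1, S1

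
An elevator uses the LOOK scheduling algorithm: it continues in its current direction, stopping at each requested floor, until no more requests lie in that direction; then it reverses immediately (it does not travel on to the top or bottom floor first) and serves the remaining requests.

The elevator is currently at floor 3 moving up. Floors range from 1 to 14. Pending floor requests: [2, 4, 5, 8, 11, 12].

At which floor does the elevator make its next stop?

Answer: 4

Derivation:
Current floor: 3, direction: up
Requests above: [4, 5, 8, 11, 12]
Requests below: [2]
Moving up and requests lie above → nearest above is min([4, 5, 8, 11, 12]) = 4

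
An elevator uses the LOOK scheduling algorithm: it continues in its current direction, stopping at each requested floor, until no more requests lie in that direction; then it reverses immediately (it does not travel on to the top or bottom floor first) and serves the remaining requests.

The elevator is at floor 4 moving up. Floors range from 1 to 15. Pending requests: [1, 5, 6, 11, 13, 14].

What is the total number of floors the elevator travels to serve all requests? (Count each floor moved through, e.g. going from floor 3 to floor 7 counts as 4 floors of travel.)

Answer: 23

Derivation:
Start at floor 4 moving up, LOOK stop order: [5, 6, 11, 13, 14, 1]
  4 → 5: |5-4| = 1, total = 1
  5 → 6: |6-5| = 1, total = 2
  6 → 11: |11-6| = 5, total = 7
  11 → 13: |13-11| = 2, total = 9
  13 → 14: |14-13| = 1, total = 10
  14 → 1: |1-14| = 13, total = 23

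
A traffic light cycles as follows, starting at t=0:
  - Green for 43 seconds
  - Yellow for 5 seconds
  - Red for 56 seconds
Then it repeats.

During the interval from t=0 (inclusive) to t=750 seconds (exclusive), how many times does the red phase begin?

Cycle = 43+5+56 = 104s
red phase starts at t = k*104 + 48 for k=0,1,2,...
Need k*104+48 < 750 → k < 6.750
k ∈ {0, ..., 6} → 7 starts

Answer: 7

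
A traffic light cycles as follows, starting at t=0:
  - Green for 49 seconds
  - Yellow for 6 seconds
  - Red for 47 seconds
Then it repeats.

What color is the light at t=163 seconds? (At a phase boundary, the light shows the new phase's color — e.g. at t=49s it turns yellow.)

Answer: red

Derivation:
Cycle length = 49 + 6 + 47 = 102s
t = 163, phase_t = 163 mod 102 = 61
61 >= 55 → RED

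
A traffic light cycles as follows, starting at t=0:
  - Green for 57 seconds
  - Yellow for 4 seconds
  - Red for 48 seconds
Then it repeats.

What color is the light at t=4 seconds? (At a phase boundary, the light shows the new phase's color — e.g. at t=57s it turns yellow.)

Cycle length = 57 + 4 + 48 = 109s
t = 4, phase_t = 4 mod 109 = 4
4 < 57 (green end) → GREEN

Answer: green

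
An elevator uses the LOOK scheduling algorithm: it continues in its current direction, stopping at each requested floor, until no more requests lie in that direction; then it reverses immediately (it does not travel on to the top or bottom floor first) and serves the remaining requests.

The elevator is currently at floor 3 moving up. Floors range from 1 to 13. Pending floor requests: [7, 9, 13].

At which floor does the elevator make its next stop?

Current floor: 3, direction: up
Requests above: [7, 9, 13]
Requests below: []
Moving up and requests lie above → nearest above is min([7, 9, 13]) = 7

Answer: 7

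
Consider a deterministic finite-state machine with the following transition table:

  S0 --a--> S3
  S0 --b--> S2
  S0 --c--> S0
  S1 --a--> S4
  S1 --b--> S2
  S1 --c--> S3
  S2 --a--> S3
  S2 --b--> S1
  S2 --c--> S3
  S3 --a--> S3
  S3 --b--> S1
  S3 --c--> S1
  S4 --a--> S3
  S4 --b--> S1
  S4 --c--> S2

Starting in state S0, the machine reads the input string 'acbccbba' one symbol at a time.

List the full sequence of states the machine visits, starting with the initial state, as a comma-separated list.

Start: S0
  read 'a': S0 --a--> S3
  read 'c': S3 --c--> S1
  read 'b': S1 --b--> S2
  read 'c': S2 --c--> S3
  read 'c': S3 --c--> S1
  read 'b': S1 --b--> S2
  read 'b': S2 --b--> S1
  read 'a': S1 --a--> S4

Answer: S0, S3, S1, S2, S3, S1, S2, S1, S4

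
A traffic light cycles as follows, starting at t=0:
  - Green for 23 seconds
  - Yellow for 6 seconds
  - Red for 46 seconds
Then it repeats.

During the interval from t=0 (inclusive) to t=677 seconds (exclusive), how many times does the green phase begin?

Answer: 10

Derivation:
Cycle = 23+6+46 = 75s
green phase starts at t = k*75 + 0 for k=0,1,2,...
Need k*75+0 < 677 → k < 9.027
k ∈ {0, ..., 9} → 10 starts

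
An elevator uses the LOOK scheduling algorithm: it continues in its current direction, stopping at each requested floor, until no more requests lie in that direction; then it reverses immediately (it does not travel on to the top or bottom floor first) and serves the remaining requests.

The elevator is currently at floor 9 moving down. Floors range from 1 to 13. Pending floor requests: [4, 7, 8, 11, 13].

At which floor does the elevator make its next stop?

Answer: 8

Derivation:
Current floor: 9, direction: down
Requests above: [11, 13]
Requests below: [4, 7, 8]
Moving down and requests lie below → nearest below is max([4, 7, 8]) = 8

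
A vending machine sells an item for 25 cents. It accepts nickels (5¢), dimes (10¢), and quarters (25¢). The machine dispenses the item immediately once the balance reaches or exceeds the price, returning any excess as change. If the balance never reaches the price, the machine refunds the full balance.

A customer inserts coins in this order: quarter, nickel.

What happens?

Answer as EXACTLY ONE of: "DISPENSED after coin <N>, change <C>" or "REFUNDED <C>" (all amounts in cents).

Answer: DISPENSED after coin 1, change 0

Derivation:
Price: 25¢
Coin 1 (quarter, 25¢): balance = 25¢
  → balance >= price → DISPENSE, change = 25 - 25 = 0¢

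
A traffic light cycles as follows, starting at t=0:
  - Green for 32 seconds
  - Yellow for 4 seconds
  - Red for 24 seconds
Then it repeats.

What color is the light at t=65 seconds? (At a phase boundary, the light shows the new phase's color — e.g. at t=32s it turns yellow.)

Cycle length = 32 + 4 + 24 = 60s
t = 65, phase_t = 65 mod 60 = 5
5 < 32 (green end) → GREEN

Answer: green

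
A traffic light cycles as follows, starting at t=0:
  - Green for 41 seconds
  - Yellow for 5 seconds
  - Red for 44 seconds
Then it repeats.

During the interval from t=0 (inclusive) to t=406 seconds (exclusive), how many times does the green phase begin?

Answer: 5

Derivation:
Cycle = 41+5+44 = 90s
green phase starts at t = k*90 + 0 for k=0,1,2,...
Need k*90+0 < 406 → k < 4.511
k ∈ {0, ..., 4} → 5 starts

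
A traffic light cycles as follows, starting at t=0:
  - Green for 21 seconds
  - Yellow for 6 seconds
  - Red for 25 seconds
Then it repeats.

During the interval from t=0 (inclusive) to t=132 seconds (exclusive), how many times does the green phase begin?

Cycle = 21+6+25 = 52s
green phase starts at t = k*52 + 0 for k=0,1,2,...
Need k*52+0 < 132 → k < 2.538
k ∈ {0, ..., 2} → 3 starts

Answer: 3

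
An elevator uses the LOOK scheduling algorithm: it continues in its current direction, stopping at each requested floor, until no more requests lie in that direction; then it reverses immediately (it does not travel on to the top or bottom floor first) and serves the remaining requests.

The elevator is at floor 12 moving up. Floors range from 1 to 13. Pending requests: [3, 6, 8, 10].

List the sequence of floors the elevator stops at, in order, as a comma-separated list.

Current: 12, moving UP
Serve above first (ascending): []
Then reverse, serve below (descending): [10, 8, 6, 3]

Answer: 10, 8, 6, 3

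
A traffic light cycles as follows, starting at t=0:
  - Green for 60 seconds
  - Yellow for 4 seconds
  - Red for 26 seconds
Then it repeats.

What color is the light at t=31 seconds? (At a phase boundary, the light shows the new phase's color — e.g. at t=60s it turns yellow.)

Cycle length = 60 + 4 + 26 = 90s
t = 31, phase_t = 31 mod 90 = 31
31 < 60 (green end) → GREEN

Answer: green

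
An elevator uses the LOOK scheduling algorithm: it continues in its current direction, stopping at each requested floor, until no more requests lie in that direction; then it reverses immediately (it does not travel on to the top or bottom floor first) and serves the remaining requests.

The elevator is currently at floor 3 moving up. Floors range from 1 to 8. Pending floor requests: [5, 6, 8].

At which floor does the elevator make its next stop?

Answer: 5

Derivation:
Current floor: 3, direction: up
Requests above: [5, 6, 8]
Requests below: []
Moving up and requests lie above → nearest above is min([5, 6, 8]) = 5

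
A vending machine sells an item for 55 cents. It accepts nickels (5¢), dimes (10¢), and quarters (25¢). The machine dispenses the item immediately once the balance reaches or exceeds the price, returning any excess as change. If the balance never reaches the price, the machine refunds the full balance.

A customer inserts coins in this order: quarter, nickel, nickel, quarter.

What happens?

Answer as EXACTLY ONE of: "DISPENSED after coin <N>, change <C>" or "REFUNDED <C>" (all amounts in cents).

Price: 55¢
Coin 1 (quarter, 25¢): balance = 25¢
Coin 2 (nickel, 5¢): balance = 30¢
Coin 3 (nickel, 5¢): balance = 35¢
Coin 4 (quarter, 25¢): balance = 60¢
  → balance >= price → DISPENSE, change = 60 - 55 = 5¢

Answer: DISPENSED after coin 4, change 5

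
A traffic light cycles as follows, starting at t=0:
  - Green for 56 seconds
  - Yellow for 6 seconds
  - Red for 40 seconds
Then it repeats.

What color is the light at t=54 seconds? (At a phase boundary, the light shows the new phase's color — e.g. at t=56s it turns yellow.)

Cycle length = 56 + 6 + 40 = 102s
t = 54, phase_t = 54 mod 102 = 54
54 < 56 (green end) → GREEN

Answer: green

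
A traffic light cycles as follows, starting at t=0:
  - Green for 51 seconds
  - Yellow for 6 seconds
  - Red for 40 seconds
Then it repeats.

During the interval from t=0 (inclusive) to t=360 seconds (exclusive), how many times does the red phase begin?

Cycle = 51+6+40 = 97s
red phase starts at t = k*97 + 57 for k=0,1,2,...
Need k*97+57 < 360 → k < 3.124
k ∈ {0, ..., 3} → 4 starts

Answer: 4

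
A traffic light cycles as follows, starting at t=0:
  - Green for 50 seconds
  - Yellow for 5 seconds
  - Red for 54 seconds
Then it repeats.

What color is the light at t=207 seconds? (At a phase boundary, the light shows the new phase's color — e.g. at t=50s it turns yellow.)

Answer: red

Derivation:
Cycle length = 50 + 5 + 54 = 109s
t = 207, phase_t = 207 mod 109 = 98
98 >= 55 → RED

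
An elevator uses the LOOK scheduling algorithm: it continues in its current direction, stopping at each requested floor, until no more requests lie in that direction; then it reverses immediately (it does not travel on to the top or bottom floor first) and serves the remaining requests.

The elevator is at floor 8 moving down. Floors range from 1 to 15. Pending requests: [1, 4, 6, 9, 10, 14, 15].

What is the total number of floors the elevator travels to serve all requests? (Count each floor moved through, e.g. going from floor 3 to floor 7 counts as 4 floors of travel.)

Start at floor 8 moving down, LOOK stop order: [6, 4, 1, 9, 10, 14, 15]
  8 → 6: |6-8| = 2, total = 2
  6 → 4: |4-6| = 2, total = 4
  4 → 1: |1-4| = 3, total = 7
  1 → 9: |9-1| = 8, total = 15
  9 → 10: |10-9| = 1, total = 16
  10 → 14: |14-10| = 4, total = 20
  14 → 15: |15-14| = 1, total = 21

Answer: 21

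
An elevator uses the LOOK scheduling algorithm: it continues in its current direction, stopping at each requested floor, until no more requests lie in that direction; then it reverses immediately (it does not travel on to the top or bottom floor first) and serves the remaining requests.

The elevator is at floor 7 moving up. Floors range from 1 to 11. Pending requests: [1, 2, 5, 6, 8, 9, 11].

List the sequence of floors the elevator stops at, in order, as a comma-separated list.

Answer: 8, 9, 11, 6, 5, 2, 1

Derivation:
Current: 7, moving UP
Serve above first (ascending): [8, 9, 11]
Then reverse, serve below (descending): [6, 5, 2, 1]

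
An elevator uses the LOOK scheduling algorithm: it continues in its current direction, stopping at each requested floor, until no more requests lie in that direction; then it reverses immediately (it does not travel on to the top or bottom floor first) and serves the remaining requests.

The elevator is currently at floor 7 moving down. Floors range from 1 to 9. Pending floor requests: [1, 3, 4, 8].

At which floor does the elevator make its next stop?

Answer: 4

Derivation:
Current floor: 7, direction: down
Requests above: [8]
Requests below: [1, 3, 4]
Moving down and requests lie below → nearest below is max([1, 3, 4]) = 4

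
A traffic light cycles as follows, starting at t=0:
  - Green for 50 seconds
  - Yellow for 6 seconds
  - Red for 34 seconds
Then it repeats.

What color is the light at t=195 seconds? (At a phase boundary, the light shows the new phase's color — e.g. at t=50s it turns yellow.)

Answer: green

Derivation:
Cycle length = 50 + 6 + 34 = 90s
t = 195, phase_t = 195 mod 90 = 15
15 < 50 (green end) → GREEN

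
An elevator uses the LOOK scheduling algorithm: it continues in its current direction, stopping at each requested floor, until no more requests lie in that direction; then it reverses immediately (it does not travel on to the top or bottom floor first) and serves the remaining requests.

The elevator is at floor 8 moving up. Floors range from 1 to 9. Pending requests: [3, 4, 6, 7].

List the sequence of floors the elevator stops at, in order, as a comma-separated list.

Answer: 7, 6, 4, 3

Derivation:
Current: 8, moving UP
Serve above first (ascending): []
Then reverse, serve below (descending): [7, 6, 4, 3]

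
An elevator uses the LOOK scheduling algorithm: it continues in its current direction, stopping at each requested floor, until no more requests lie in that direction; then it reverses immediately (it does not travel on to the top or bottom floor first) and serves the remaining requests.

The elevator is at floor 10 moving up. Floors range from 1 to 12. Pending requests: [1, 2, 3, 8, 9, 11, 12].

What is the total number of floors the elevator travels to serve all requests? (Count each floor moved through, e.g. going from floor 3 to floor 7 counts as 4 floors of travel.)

Start at floor 10 moving up, LOOK stop order: [11, 12, 9, 8, 3, 2, 1]
  10 → 11: |11-10| = 1, total = 1
  11 → 12: |12-11| = 1, total = 2
  12 → 9: |9-12| = 3, total = 5
  9 → 8: |8-9| = 1, total = 6
  8 → 3: |3-8| = 5, total = 11
  3 → 2: |2-3| = 1, total = 12
  2 → 1: |1-2| = 1, total = 13

Answer: 13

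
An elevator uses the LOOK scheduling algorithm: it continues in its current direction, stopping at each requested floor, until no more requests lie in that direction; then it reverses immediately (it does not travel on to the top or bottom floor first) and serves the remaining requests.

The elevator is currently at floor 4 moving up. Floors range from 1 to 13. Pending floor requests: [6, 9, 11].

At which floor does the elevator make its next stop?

Answer: 6

Derivation:
Current floor: 4, direction: up
Requests above: [6, 9, 11]
Requests below: []
Moving up and requests lie above → nearest above is min([6, 9, 11]) = 6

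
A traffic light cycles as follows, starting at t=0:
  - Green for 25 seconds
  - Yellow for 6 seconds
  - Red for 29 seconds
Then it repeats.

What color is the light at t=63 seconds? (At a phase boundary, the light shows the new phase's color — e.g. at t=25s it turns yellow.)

Cycle length = 25 + 6 + 29 = 60s
t = 63, phase_t = 63 mod 60 = 3
3 < 25 (green end) → GREEN

Answer: green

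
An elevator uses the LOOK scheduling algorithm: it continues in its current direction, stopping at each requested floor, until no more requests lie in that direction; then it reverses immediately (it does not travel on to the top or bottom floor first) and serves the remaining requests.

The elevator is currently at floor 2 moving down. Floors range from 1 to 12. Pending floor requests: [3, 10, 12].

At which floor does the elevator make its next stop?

Answer: 3

Derivation:
Current floor: 2, direction: down
Requests above: [3, 10, 12]
Requests below: []
Moving down but no requests below → reverse; nearest above is min([3, 10, 12]) = 3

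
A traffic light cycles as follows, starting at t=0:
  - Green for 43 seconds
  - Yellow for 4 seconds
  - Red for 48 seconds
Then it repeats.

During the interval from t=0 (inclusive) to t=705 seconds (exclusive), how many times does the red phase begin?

Answer: 7

Derivation:
Cycle = 43+4+48 = 95s
red phase starts at t = k*95 + 47 for k=0,1,2,...
Need k*95+47 < 705 → k < 6.926
k ∈ {0, ..., 6} → 7 starts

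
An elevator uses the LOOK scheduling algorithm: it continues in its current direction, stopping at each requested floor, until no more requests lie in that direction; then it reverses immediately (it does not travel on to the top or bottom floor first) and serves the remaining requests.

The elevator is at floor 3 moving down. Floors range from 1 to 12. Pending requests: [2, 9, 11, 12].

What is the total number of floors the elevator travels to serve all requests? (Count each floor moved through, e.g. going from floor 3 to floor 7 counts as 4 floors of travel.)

Answer: 11

Derivation:
Start at floor 3 moving down, LOOK stop order: [2, 9, 11, 12]
  3 → 2: |2-3| = 1, total = 1
  2 → 9: |9-2| = 7, total = 8
  9 → 11: |11-9| = 2, total = 10
  11 → 12: |12-11| = 1, total = 11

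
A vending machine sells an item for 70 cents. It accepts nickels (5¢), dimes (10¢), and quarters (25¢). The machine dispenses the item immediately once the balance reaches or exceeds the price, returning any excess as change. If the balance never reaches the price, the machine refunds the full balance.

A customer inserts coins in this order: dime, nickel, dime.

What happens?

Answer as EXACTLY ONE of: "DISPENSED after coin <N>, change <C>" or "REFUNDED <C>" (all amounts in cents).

Answer: REFUNDED 25

Derivation:
Price: 70¢
Coin 1 (dime, 10¢): balance = 10¢
Coin 2 (nickel, 5¢): balance = 15¢
Coin 3 (dime, 10¢): balance = 25¢
All coins inserted, balance 25¢ < price 70¢ → REFUND 25¢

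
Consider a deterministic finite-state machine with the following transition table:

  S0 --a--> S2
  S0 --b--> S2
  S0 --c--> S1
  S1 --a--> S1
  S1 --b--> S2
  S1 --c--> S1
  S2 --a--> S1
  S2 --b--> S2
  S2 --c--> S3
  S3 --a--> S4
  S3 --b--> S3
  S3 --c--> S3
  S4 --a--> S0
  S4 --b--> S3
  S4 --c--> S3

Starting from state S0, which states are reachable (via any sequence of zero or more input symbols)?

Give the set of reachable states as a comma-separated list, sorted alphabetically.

Answer: S0, S1, S2, S3, S4

Derivation:
BFS from S0:
  visit S0: S0--a-->S2 (new), S0--b-->S2 (seen), S0--c-->S1 (new)
  visit S2: S2--a-->S1 (seen), S2--b-->S2 (seen), S2--c-->S3 (new)
  visit S1: S1--a-->S1 (seen), S1--b-->S2 (seen), S1--c-->S1 (seen)
  visit S3: S3--a-->S4 (new), S3--b-->S3 (seen), S3--c-->S3 (seen)
  visit S4: S4--a-->S0 (seen), S4--b-->S3 (seen), S4--c-->S3 (seen)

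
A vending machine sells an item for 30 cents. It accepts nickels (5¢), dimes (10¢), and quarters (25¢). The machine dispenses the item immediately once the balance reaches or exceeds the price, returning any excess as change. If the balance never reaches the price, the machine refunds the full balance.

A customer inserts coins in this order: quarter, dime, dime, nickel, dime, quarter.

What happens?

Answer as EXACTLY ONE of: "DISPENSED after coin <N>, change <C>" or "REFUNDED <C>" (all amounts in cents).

Answer: DISPENSED after coin 2, change 5

Derivation:
Price: 30¢
Coin 1 (quarter, 25¢): balance = 25¢
Coin 2 (dime, 10¢): balance = 35¢
  → balance >= price → DISPENSE, change = 35 - 30 = 5¢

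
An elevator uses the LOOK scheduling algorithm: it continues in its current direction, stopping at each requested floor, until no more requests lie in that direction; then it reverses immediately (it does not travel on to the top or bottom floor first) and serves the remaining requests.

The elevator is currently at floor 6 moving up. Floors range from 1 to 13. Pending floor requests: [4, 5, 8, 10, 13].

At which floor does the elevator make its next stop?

Answer: 8

Derivation:
Current floor: 6, direction: up
Requests above: [8, 10, 13]
Requests below: [4, 5]
Moving up and requests lie above → nearest above is min([8, 10, 13]) = 8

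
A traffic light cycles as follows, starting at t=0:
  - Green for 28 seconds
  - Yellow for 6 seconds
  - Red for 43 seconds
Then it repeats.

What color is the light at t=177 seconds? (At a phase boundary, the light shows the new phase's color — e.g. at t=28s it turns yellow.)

Answer: green

Derivation:
Cycle length = 28 + 6 + 43 = 77s
t = 177, phase_t = 177 mod 77 = 23
23 < 28 (green end) → GREEN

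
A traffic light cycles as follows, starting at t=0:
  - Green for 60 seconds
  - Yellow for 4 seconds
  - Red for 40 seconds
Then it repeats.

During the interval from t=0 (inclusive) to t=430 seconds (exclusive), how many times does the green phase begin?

Answer: 5

Derivation:
Cycle = 60+4+40 = 104s
green phase starts at t = k*104 + 0 for k=0,1,2,...
Need k*104+0 < 430 → k < 4.135
k ∈ {0, ..., 4} → 5 starts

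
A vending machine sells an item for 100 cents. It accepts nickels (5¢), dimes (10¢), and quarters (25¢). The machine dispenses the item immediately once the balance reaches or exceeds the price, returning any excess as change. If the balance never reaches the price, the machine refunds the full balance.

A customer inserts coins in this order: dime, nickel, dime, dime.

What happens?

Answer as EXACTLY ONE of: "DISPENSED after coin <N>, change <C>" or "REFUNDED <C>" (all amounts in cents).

Answer: REFUNDED 35

Derivation:
Price: 100¢
Coin 1 (dime, 10¢): balance = 10¢
Coin 2 (nickel, 5¢): balance = 15¢
Coin 3 (dime, 10¢): balance = 25¢
Coin 4 (dime, 10¢): balance = 35¢
All coins inserted, balance 35¢ < price 100¢ → REFUND 35¢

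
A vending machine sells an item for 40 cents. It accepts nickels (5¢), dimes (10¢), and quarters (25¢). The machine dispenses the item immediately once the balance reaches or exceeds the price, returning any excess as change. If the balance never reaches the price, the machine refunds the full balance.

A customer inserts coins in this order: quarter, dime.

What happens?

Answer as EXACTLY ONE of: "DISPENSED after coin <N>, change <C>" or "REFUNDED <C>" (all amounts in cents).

Answer: REFUNDED 35

Derivation:
Price: 40¢
Coin 1 (quarter, 25¢): balance = 25¢
Coin 2 (dime, 10¢): balance = 35¢
All coins inserted, balance 35¢ < price 40¢ → REFUND 35¢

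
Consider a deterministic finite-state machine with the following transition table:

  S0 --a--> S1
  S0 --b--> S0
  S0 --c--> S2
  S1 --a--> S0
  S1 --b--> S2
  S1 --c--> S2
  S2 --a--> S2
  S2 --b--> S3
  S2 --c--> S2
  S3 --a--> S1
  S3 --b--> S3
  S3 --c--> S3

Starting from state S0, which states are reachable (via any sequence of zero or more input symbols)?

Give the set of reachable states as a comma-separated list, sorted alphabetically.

Answer: S0, S1, S2, S3

Derivation:
BFS from S0:
  visit S0: S0--a-->S1 (new), S0--b-->S0 (seen), S0--c-->S2 (new)
  visit S1: S1--a-->S0 (seen), S1--b-->S2 (seen), S1--c-->S2 (seen)
  visit S2: S2--a-->S2 (seen), S2--b-->S3 (new), S2--c-->S2 (seen)
  visit S3: S3--a-->S1 (seen), S3--b-->S3 (seen), S3--c-->S3 (seen)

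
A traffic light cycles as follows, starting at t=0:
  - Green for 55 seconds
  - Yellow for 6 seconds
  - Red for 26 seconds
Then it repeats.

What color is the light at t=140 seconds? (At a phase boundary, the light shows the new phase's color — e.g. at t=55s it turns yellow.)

Answer: green

Derivation:
Cycle length = 55 + 6 + 26 = 87s
t = 140, phase_t = 140 mod 87 = 53
53 < 55 (green end) → GREEN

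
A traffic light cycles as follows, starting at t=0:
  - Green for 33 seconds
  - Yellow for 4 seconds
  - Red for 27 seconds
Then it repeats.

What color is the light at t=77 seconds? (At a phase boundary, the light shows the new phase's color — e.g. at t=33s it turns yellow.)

Answer: green

Derivation:
Cycle length = 33 + 4 + 27 = 64s
t = 77, phase_t = 77 mod 64 = 13
13 < 33 (green end) → GREEN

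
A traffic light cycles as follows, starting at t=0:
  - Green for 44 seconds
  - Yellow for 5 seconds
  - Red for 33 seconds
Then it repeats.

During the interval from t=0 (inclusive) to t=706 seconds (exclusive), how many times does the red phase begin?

Answer: 9

Derivation:
Cycle = 44+5+33 = 82s
red phase starts at t = k*82 + 49 for k=0,1,2,...
Need k*82+49 < 706 → k < 8.012
k ∈ {0, ..., 8} → 9 starts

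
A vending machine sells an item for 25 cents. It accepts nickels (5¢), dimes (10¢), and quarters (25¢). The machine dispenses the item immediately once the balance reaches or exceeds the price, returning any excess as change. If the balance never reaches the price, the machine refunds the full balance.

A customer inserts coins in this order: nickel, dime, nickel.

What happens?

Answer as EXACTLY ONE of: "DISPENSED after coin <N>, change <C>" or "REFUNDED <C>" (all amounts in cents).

Answer: REFUNDED 20

Derivation:
Price: 25¢
Coin 1 (nickel, 5¢): balance = 5¢
Coin 2 (dime, 10¢): balance = 15¢
Coin 3 (nickel, 5¢): balance = 20¢
All coins inserted, balance 20¢ < price 25¢ → REFUND 20¢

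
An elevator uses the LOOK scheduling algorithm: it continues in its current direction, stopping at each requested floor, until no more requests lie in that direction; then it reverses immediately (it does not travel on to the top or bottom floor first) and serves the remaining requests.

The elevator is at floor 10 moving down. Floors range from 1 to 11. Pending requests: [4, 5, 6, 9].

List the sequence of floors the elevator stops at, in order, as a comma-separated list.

Current: 10, moving DOWN
Serve below first (descending): [9, 6, 5, 4]
Then reverse, serve above (ascending): []

Answer: 9, 6, 5, 4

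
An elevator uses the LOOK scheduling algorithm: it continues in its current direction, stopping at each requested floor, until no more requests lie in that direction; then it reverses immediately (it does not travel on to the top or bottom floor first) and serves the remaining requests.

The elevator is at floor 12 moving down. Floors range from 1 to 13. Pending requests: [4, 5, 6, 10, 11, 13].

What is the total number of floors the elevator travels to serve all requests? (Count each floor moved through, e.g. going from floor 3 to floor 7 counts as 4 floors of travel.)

Answer: 17

Derivation:
Start at floor 12 moving down, LOOK stop order: [11, 10, 6, 5, 4, 13]
  12 → 11: |11-12| = 1, total = 1
  11 → 10: |10-11| = 1, total = 2
  10 → 6: |6-10| = 4, total = 6
  6 → 5: |5-6| = 1, total = 7
  5 → 4: |4-5| = 1, total = 8
  4 → 13: |13-4| = 9, total = 17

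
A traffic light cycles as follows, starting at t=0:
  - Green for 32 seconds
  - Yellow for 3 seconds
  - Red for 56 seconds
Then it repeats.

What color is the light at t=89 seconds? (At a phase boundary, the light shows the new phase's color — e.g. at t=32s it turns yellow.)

Answer: red

Derivation:
Cycle length = 32 + 3 + 56 = 91s
t = 89, phase_t = 89 mod 91 = 89
89 >= 35 → RED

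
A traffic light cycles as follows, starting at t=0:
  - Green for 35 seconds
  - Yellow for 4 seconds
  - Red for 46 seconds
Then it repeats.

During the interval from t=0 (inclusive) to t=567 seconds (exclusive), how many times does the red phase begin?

Answer: 7

Derivation:
Cycle = 35+4+46 = 85s
red phase starts at t = k*85 + 39 for k=0,1,2,...
Need k*85+39 < 567 → k < 6.212
k ∈ {0, ..., 6} → 7 starts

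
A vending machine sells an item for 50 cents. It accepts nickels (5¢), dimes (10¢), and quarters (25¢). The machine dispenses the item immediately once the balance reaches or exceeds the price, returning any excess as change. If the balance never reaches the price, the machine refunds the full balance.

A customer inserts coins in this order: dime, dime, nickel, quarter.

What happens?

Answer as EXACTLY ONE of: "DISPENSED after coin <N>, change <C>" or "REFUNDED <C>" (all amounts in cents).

Answer: DISPENSED after coin 4, change 0

Derivation:
Price: 50¢
Coin 1 (dime, 10¢): balance = 10¢
Coin 2 (dime, 10¢): balance = 20¢
Coin 3 (nickel, 5¢): balance = 25¢
Coin 4 (quarter, 25¢): balance = 50¢
  → balance >= price → DISPENSE, change = 50 - 50 = 0¢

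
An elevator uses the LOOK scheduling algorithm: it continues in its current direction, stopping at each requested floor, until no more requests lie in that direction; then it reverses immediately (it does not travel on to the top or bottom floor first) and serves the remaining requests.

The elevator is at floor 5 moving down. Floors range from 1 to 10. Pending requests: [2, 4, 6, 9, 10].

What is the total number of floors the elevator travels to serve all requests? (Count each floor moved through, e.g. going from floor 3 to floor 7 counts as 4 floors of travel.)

Start at floor 5 moving down, LOOK stop order: [4, 2, 6, 9, 10]
  5 → 4: |4-5| = 1, total = 1
  4 → 2: |2-4| = 2, total = 3
  2 → 6: |6-2| = 4, total = 7
  6 → 9: |9-6| = 3, total = 10
  9 → 10: |10-9| = 1, total = 11

Answer: 11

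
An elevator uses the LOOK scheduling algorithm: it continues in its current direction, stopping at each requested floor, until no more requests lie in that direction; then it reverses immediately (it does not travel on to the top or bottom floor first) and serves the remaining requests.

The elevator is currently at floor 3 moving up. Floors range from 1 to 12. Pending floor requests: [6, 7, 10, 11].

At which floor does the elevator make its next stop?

Current floor: 3, direction: up
Requests above: [6, 7, 10, 11]
Requests below: []
Moving up and requests lie above → nearest above is min([6, 7, 10, 11]) = 6

Answer: 6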